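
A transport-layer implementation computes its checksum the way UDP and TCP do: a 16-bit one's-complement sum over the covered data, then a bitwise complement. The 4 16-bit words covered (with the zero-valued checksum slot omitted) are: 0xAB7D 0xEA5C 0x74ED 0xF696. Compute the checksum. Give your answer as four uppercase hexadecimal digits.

One's-complement addition (fold any carry out of bit 15 back into bit 0):
  0xAB7D + 0xEA5C = 0x195D9 → wrap carry → 0x95DA
  0x95DA + 0x74ED = 0x10AC7 → wrap carry → 0x0AC8
  0x0AC8 + 0xF696 = 0x1015E → wrap carry → 0x015F
One's-complement sum = 0x015F.
Checksum = ~0x015F & 0xFFFF = 0xFEA0.

FEA0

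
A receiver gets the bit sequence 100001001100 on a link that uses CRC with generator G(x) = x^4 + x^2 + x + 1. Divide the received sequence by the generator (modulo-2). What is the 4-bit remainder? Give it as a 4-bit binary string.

Modulo-2 division of 100001001100 by 10111:
  pos 0: 10000 XOR 10111 = 00111
  pos 2: 11110 XOR 10111 = 01001
  pos 3: 10010 XOR 10111 = 00101
  pos 5: 10111 XOR 10111 = 00000
Remainder = 0000 (zero — the frame passes the CRC check).

0000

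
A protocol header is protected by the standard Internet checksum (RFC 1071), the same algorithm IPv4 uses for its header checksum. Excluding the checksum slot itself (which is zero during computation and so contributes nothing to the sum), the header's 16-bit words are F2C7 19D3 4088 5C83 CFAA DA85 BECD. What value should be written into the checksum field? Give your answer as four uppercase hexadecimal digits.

One's-complement addition (fold any carry out of bit 15 back into bit 0):
  0xF2C7 + 0x19D3 = 0x10C9A → wrap carry → 0x0C9B
  0x0C9B + 0x4088 = 0x04D23
  0x4D23 + 0x5C83 = 0x0A9A6
  0xA9A6 + 0xCFAA = 0x17950 → wrap carry → 0x7951
  0x7951 + 0xDA85 = 0x153D6 → wrap carry → 0x53D7
  0x53D7 + 0xBECD = 0x112A4 → wrap carry → 0x12A5
One's-complement sum = 0x12A5.
Checksum = ~0x12A5 & 0xFFFF = 0xED5A.

ED5A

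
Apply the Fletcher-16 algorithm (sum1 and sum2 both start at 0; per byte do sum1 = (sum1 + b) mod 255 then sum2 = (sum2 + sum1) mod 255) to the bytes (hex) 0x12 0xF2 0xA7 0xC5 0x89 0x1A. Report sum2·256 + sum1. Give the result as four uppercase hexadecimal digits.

Running sums (mod 255):
  after byte 0 (0x12): sum1=18, sum2=18
  after byte 1 (0xF2): sum1=5, sum2=23
  after byte 2 (0xA7): sum1=172, sum2=195
  after byte 3 (0xC5): sum1=114, sum2=54
  after byte 4 (0x89): sum1=251, sum2=50
  after byte 5 (0x1A): sum1=22, sum2=72
Checksum = sum2·256 + sum1 = 72·256 + 22 = 18454 = 0x4816.

4816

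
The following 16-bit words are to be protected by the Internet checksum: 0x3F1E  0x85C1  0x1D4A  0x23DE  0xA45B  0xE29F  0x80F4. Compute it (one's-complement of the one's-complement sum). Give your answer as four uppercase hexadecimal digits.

One's-complement addition (fold any carry out of bit 15 back into bit 0):
  0x3F1E + 0x85C1 = 0x0C4DF
  0xC4DF + 0x1D4A = 0x0E229
  0xE229 + 0x23DE = 0x10607 → wrap carry → 0x0608
  0x0608 + 0xA45B = 0x0AA63
  0xAA63 + 0xE29F = 0x18D02 → wrap carry → 0x8D03
  0x8D03 + 0x80F4 = 0x10DF7 → wrap carry → 0x0DF8
One's-complement sum = 0x0DF8.
Checksum = ~0x0DF8 & 0xFFFF = 0xF207.

F207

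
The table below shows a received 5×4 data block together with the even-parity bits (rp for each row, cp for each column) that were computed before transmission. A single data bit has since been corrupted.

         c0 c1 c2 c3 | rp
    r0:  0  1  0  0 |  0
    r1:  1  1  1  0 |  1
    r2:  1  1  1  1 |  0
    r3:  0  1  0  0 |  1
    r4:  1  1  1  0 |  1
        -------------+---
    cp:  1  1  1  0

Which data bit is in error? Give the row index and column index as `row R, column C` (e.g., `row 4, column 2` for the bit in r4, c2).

row 0, column 3

Recompute each row's even parity and compare to rp:
  r0: data parity 1, sent rp 0 → mismatch
  r1: data parity 1, sent rp 1 → ok
  r2: data parity 0, sent rp 0 → ok
  r3: data parity 1, sent rp 1 → ok
  r4: data parity 1, sent rp 1 → ok
Recompute each column's even parity and compare to cp:
  c0: data parity 1, sent cp 1 → ok
  c1: data parity 1, sent cp 1 → ok
  c2: data parity 1, sent cp 1 → ok
  c3: data parity 1, sent cp 0 → mismatch
Exactly one row (r0) and one column (c3) fail → the flipped bit is at their intersection.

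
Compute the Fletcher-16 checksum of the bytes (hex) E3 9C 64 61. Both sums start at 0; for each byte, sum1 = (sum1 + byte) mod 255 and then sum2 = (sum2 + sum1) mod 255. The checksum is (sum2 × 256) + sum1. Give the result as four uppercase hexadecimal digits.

Running sums (mod 255):
  after byte 0 (E3): sum1=227, sum2=227
  after byte 1 (9C): sum1=128, sum2=100
  after byte 2 (64): sum1=228, sum2=73
  after byte 3 (61): sum1=70, sum2=143
Checksum = sum2·256 + sum1 = 143·256 + 70 = 36678 = 0x8F46.

8F46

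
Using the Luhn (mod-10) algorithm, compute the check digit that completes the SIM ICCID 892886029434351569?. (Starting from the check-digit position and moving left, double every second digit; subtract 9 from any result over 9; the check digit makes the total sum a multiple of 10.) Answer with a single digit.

Partial digits right→left: 9 6 5 1 5 3 4 3 4 9 2 0 6 8 8 2 9 8
Double every second digit counting from the check-digit position (so the 1st, 3rd, 5th, ... of the partial from the right).
  doubled (with −9 where >9): 9 1 1 8 8 4 3 7 9 → sum 50
  kept as-is: 6 1 3 3 9 0 8 2 8 → sum 40
Total = 50 + 40 = 90.
Check digit = (10 − (90 mod 10)) mod 10 = 0.

0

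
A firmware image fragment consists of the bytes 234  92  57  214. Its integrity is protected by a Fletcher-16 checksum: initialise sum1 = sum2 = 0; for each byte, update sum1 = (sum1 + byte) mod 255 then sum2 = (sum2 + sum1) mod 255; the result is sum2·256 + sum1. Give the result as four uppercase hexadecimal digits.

Running sums (mod 255):
  after byte 0 (234): sum1=234, sum2=234
  after byte 1 (92): sum1=71, sum2=50
  after byte 2 (57): sum1=128, sum2=178
  after byte 3 (214): sum1=87, sum2=10
Checksum = sum2·256 + sum1 = 10·256 + 87 = 2647 = 0x0A57.

0A57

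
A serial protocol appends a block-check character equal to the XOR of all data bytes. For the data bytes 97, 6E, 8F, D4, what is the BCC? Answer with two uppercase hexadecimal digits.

A2

XOR the bytes together:
  start with 0x97
  0x97 ⊕ 0x6E = 0xF9
  0xF9 ⊕ 0x8F = 0x76
  0x76 ⊕ 0xD4 = 0xA2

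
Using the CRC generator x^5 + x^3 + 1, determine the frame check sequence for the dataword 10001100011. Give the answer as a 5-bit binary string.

00001

Append 5 zeros: 1000110001100000. Divide by 101001 (XOR where the leading bit is 1):
  pos 0: 100011 XOR 101001 = 001010
  pos 2: 101000 XOR 101001 = 000001
  pos 7: 101100 XOR 101001 = 000101
  pos 10: 101000 XOR 101001 = 000001
Remainder (last 5 bits) = 00001. This is the CRC / FCS.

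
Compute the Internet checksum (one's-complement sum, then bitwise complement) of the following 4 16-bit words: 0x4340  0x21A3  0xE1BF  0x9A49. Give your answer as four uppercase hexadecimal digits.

One's-complement addition (fold any carry out of bit 15 back into bit 0):
  0x4340 + 0x21A3 = 0x064E3
  0x64E3 + 0xE1BF = 0x146A2 → wrap carry → 0x46A3
  0x46A3 + 0x9A49 = 0x0E0EC
One's-complement sum = 0xE0EC.
Checksum = ~0xE0EC & 0xFFFF = 0x1F13.

1F13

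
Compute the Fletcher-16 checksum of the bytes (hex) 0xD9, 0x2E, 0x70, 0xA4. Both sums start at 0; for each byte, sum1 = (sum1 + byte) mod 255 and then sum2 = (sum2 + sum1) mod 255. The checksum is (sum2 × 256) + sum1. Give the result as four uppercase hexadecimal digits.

Running sums (mod 255):
  after byte 0 (0xD9): sum1=217, sum2=217
  after byte 1 (0x2E): sum1=8, sum2=225
  after byte 2 (0x70): sum1=120, sum2=90
  after byte 3 (0xA4): sum1=29, sum2=119
Checksum = sum2·256 + sum1 = 119·256 + 29 = 30493 = 0x771D.

771D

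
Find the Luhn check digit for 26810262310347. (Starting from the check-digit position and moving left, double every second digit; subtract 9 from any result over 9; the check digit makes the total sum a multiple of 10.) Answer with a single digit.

1

Partial digits right→left: 7 4 3 0 1 3 2 6 2 0 1 8 6 2
Double every second digit counting from the check-digit position (so the 1st, 3rd, 5th, ... of the partial from the right).
  doubled (with −9 where >9): 5 6 2 4 4 2 3 → sum 26
  kept as-is: 4 0 3 6 0 8 2 → sum 23
Total = 26 + 23 = 49.
Check digit = (10 − (49 mod 10)) mod 10 = 1.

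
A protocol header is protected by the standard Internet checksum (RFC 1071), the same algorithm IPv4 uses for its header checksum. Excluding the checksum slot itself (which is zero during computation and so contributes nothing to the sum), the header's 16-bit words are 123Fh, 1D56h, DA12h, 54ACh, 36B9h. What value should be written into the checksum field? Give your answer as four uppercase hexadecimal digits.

One's-complement addition (fold any carry out of bit 15 back into bit 0):
  0x123F + 0x1D56 = 0x02F95
  0x2F95 + 0xDA12 = 0x109A7 → wrap carry → 0x09A8
  0x09A8 + 0x54AC = 0x05E54
  0x5E54 + 0x36B9 = 0x0950D
One's-complement sum = 0x950D.
Checksum = ~0x950D & 0xFFFF = 0x6AF2.

6AF2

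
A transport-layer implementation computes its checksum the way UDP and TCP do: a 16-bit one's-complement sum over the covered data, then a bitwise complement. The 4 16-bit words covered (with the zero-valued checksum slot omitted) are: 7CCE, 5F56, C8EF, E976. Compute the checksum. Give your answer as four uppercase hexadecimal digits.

7174

One's-complement addition (fold any carry out of bit 15 back into bit 0):
  0x7CCE + 0x5F56 = 0x0DC24
  0xDC24 + 0xC8EF = 0x1A513 → wrap carry → 0xA514
  0xA514 + 0xE976 = 0x18E8A → wrap carry → 0x8E8B
One's-complement sum = 0x8E8B.
Checksum = ~0x8E8B & 0xFFFF = 0x7174.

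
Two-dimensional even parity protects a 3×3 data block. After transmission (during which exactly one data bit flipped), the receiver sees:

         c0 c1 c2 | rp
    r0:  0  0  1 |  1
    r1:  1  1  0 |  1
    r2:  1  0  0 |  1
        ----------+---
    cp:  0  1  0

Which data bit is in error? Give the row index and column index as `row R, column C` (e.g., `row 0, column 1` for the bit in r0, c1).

Recompute each row's even parity and compare to rp:
  r0: data parity 1, sent rp 1 → ok
  r1: data parity 0, sent rp 1 → mismatch
  r2: data parity 1, sent rp 1 → ok
Recompute each column's even parity and compare to cp:
  c0: data parity 0, sent cp 0 → ok
  c1: data parity 1, sent cp 1 → ok
  c2: data parity 1, sent cp 0 → mismatch
Exactly one row (r1) and one column (c2) fail → the flipped bit is at their intersection.

row 1, column 2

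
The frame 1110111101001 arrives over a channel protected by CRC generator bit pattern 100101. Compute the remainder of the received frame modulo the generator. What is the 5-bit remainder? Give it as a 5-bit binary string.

Modulo-2 division of 1110111101001 by 100101:
  pos 0: 111011 XOR 100101 = 011110
  pos 1: 111101 XOR 100101 = 011000
  pos 2: 110001 XOR 100101 = 010100
  pos 3: 101000 XOR 100101 = 001101
  pos 5: 110110 XOR 100101 = 010011
  pos 6: 100110 XOR 100101 = 000011
Remainder = 00111 (nonzero — an error is detected).

00111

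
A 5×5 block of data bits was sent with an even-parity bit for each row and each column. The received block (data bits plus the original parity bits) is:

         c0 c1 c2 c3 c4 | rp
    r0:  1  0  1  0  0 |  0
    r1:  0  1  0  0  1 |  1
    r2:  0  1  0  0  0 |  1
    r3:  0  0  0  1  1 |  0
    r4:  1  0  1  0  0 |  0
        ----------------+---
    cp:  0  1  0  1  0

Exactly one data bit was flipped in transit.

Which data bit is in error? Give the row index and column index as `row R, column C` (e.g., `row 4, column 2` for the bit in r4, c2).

row 1, column 1

Recompute each row's even parity and compare to rp:
  r0: data parity 0, sent rp 0 → ok
  r1: data parity 0, sent rp 1 → mismatch
  r2: data parity 1, sent rp 1 → ok
  r3: data parity 0, sent rp 0 → ok
  r4: data parity 0, sent rp 0 → ok
Recompute each column's even parity and compare to cp:
  c0: data parity 0, sent cp 0 → ok
  c1: data parity 0, sent cp 1 → mismatch
  c2: data parity 0, sent cp 0 → ok
  c3: data parity 1, sent cp 1 → ok
  c4: data parity 0, sent cp 0 → ok
Exactly one row (r1) and one column (c1) fail → the flipped bit is at their intersection.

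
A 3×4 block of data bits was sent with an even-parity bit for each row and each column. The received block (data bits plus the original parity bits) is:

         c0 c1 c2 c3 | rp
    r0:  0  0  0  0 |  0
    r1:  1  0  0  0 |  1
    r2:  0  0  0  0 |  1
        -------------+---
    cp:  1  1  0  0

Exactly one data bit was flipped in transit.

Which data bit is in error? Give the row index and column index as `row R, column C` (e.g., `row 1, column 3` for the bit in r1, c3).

Recompute each row's even parity and compare to rp:
  r0: data parity 0, sent rp 0 → ok
  r1: data parity 1, sent rp 1 → ok
  r2: data parity 0, sent rp 1 → mismatch
Recompute each column's even parity and compare to cp:
  c0: data parity 1, sent cp 1 → ok
  c1: data parity 0, sent cp 1 → mismatch
  c2: data parity 0, sent cp 0 → ok
  c3: data parity 0, sent cp 0 → ok
Exactly one row (r2) and one column (c1) fail → the flipped bit is at their intersection.

row 2, column 1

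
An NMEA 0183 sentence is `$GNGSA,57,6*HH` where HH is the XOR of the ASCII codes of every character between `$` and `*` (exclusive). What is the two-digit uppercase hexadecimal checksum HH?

68

XOR the ASCII codes of the payload characters:
  'G' = 0x47 → acc = 0x47
  'N' = 0x4E → acc = 0x09
  'G' = 0x47 → acc = 0x4E
  'S' = 0x53 → acc = 0x1D
  'A' = 0x41 → acc = 0x5C
  ',' = 0x2C → acc = 0x70
  '5' = 0x35 → acc = 0x45
  '7' = 0x37 → acc = 0x72
  ',' = 0x2C → acc = 0x5E
  '6' = 0x36 → acc = 0x68
Checksum = 0x68.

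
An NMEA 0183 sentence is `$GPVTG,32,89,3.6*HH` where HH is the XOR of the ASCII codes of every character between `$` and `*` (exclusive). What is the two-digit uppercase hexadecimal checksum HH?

XOR the ASCII codes of the payload characters:
  'G' = 0x47 → acc = 0x47
  'P' = 0x50 → acc = 0x17
  'V' = 0x56 → acc = 0x41
  'T' = 0x54 → acc = 0x15
  'G' = 0x47 → acc = 0x52
  ',' = 0x2C → acc = 0x7E
  '3' = 0x33 → acc = 0x4D
  '2' = 0x32 → acc = 0x7F
  ',' = 0x2C → acc = 0x53
  '8' = 0x38 → acc = 0x6B
  '9' = 0x39 → acc = 0x52
  ',' = 0x2C → acc = 0x7E
  '3' = 0x33 → acc = 0x4D
  '.' = 0x2E → acc = 0x63
  '6' = 0x36 → acc = 0x55
Checksum = 0x55.

55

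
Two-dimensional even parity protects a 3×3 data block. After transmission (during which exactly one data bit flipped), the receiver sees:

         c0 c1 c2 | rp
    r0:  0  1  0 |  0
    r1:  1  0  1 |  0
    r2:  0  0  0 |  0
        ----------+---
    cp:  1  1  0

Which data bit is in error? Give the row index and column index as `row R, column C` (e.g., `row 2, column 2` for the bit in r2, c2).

row 0, column 2

Recompute each row's even parity and compare to rp:
  r0: data parity 1, sent rp 0 → mismatch
  r1: data parity 0, sent rp 0 → ok
  r2: data parity 0, sent rp 0 → ok
Recompute each column's even parity and compare to cp:
  c0: data parity 1, sent cp 1 → ok
  c1: data parity 1, sent cp 1 → ok
  c2: data parity 1, sent cp 0 → mismatch
Exactly one row (r0) and one column (c2) fail → the flipped bit is at their intersection.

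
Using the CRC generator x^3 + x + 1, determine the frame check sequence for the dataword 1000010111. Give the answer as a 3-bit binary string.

100

Append 3 zeros: 1000010111000. Divide by 1011 (XOR where the leading bit is 1):
  pos 0: 1000 XOR 1011 = 0011
  pos 2: 1101 XOR 1011 = 0110
  pos 3: 1100 XOR 1011 = 0111
  pos 4: 1111 XOR 1011 = 0100
  pos 5: 1001 XOR 1011 = 0010
  pos 7: 1010 XOR 1011 = 0001
Remainder (last 3 bits) = 100. This is the CRC / FCS.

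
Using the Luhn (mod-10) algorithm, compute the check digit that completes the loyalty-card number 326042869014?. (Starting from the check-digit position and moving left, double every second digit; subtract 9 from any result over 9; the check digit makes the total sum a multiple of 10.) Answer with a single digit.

0

Partial digits right→left: 4 1 0 9 6 8 2 4 0 6 2 3
Double every second digit counting from the check-digit position (so the 1st, 3rd, 5th, ... of the partial from the right).
  doubled (with −9 where >9): 8 0 3 4 0 4 → sum 19
  kept as-is: 1 9 8 4 6 3 → sum 31
Total = 19 + 31 = 50.
Check digit = (10 − (50 mod 10)) mod 10 = 0.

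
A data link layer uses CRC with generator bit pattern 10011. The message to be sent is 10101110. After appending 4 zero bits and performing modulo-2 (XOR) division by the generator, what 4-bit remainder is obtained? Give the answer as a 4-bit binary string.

0101

Append 4 zeros: 101011100000. Divide by 10011 (XOR where the leading bit is 1):
  pos 0: 10101 XOR 10011 = 00110
  pos 2: 11011 XOR 10011 = 01000
  pos 3: 10000 XOR 10011 = 00011
  pos 6: 11000 XOR 10011 = 01011
  pos 7: 10110 XOR 10011 = 00101
Remainder (last 4 bits) = 0101. This is the CRC / FCS.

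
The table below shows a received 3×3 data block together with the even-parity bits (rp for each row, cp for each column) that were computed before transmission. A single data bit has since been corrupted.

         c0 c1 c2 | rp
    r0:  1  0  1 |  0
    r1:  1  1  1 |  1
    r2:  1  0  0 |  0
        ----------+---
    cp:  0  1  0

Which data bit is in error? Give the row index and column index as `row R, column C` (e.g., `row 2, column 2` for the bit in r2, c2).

Recompute each row's even parity and compare to rp:
  r0: data parity 0, sent rp 0 → ok
  r1: data parity 1, sent rp 1 → ok
  r2: data parity 1, sent rp 0 → mismatch
Recompute each column's even parity and compare to cp:
  c0: data parity 1, sent cp 0 → mismatch
  c1: data parity 1, sent cp 1 → ok
  c2: data parity 0, sent cp 0 → ok
Exactly one row (r2) and one column (c0) fail → the flipped bit is at their intersection.

row 2, column 0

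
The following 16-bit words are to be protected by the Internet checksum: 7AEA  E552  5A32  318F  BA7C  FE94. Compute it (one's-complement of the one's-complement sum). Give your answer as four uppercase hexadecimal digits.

5AEF

One's-complement addition (fold any carry out of bit 15 back into bit 0):
  0x7AEA + 0xE552 = 0x1603C → wrap carry → 0x603D
  0x603D + 0x5A32 = 0x0BA6F
  0xBA6F + 0x318F = 0x0EBFE
  0xEBFE + 0xBA7C = 0x1A67A → wrap carry → 0xA67B
  0xA67B + 0xFE94 = 0x1A50F → wrap carry → 0xA510
One's-complement sum = 0xA510.
Checksum = ~0xA510 & 0xFFFF = 0x5AEF.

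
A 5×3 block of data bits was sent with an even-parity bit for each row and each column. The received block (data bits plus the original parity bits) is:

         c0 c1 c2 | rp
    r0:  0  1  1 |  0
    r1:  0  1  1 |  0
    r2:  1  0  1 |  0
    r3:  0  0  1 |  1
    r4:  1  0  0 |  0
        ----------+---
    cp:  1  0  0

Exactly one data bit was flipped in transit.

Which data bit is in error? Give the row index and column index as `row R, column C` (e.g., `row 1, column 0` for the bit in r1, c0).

row 4, column 0

Recompute each row's even parity and compare to rp:
  r0: data parity 0, sent rp 0 → ok
  r1: data parity 0, sent rp 0 → ok
  r2: data parity 0, sent rp 0 → ok
  r3: data parity 1, sent rp 1 → ok
  r4: data parity 1, sent rp 0 → mismatch
Recompute each column's even parity and compare to cp:
  c0: data parity 0, sent cp 1 → mismatch
  c1: data parity 0, sent cp 0 → ok
  c2: data parity 0, sent cp 0 → ok
Exactly one row (r4) and one column (c0) fail → the flipped bit is at their intersection.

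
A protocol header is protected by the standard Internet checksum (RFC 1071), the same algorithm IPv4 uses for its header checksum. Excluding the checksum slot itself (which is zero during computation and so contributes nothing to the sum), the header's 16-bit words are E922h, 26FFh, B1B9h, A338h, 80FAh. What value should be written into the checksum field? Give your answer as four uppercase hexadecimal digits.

19F1

One's-complement addition (fold any carry out of bit 15 back into bit 0):
  0xE922 + 0x26FF = 0x11021 → wrap carry → 0x1022
  0x1022 + 0xB1B9 = 0x0C1DB
  0xC1DB + 0xA338 = 0x16513 → wrap carry → 0x6514
  0x6514 + 0x80FA = 0x0E60E
One's-complement sum = 0xE60E.
Checksum = ~0xE60E & 0xFFFF = 0x19F1.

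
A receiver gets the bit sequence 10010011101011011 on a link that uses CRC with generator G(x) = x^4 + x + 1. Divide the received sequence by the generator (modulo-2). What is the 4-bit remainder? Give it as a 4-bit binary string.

Modulo-2 division of 10010011101011011 by 10011:
  pos 0: 10010 XOR 10011 = 00001
  pos 4: 10111 XOR 10011 = 00100
  pos 6: 10001 XOR 10011 = 00010
  pos 9: 10011 XOR 10011 = 00000
Remainder = 0011 (nonzero — an error is detected).

0011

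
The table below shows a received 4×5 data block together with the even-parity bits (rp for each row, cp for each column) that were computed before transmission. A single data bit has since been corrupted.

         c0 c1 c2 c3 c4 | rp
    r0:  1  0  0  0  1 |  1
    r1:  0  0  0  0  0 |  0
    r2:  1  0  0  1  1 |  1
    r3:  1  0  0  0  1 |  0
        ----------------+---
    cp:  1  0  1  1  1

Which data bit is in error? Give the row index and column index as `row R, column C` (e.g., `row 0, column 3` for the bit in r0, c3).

row 0, column 2

Recompute each row's even parity and compare to rp:
  r0: data parity 0, sent rp 1 → mismatch
  r1: data parity 0, sent rp 0 → ok
  r2: data parity 1, sent rp 1 → ok
  r3: data parity 0, sent rp 0 → ok
Recompute each column's even parity and compare to cp:
  c0: data parity 1, sent cp 1 → ok
  c1: data parity 0, sent cp 0 → ok
  c2: data parity 0, sent cp 1 → mismatch
  c3: data parity 1, sent cp 1 → ok
  c4: data parity 1, sent cp 1 → ok
Exactly one row (r0) and one column (c2) fail → the flipped bit is at their intersection.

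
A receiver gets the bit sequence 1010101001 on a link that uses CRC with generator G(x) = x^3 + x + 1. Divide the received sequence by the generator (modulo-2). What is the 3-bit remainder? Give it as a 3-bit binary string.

Modulo-2 division of 1010101001 by 1011:
  pos 0: 1010 XOR 1011 = 0001
  pos 3: 1101 XOR 1011 = 0110
  pos 4: 1100 XOR 1011 = 0111
  pos 5: 1110 XOR 1011 = 0101
  pos 6: 1011 XOR 1011 = 0000
Remainder = 000 (zero — the frame passes the CRC check).

000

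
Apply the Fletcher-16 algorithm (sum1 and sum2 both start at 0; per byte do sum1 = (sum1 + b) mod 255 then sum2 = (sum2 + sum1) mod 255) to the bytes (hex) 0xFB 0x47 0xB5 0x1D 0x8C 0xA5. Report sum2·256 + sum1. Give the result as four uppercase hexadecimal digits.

3948

Running sums (mod 255):
  after byte 0 (0xFB): sum1=251, sum2=251
  after byte 1 (0x47): sum1=67, sum2=63
  after byte 2 (0xB5): sum1=248, sum2=56
  after byte 3 (0x1D): sum1=22, sum2=78
  after byte 4 (0x8C): sum1=162, sum2=240
  after byte 5 (0xA5): sum1=72, sum2=57
Checksum = sum2·256 + sum1 = 57·256 + 72 = 14664 = 0x3948.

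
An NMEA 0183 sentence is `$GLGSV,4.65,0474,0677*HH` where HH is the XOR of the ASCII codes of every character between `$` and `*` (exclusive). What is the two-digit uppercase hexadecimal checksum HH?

XOR the ASCII codes of the payload characters:
  'G' = 0x47 → acc = 0x47
  'L' = 0x4C → acc = 0x0B
  'G' = 0x47 → acc = 0x4C
  'S' = 0x53 → acc = 0x1F
  'V' = 0x56 → acc = 0x49
  ',' = 0x2C → acc = 0x65
  '4' = 0x34 → acc = 0x51
  '.' = 0x2E → acc = 0x7F
  '6' = 0x36 → acc = 0x49
  '5' = 0x35 → acc = 0x7C
  ',' = 0x2C → acc = 0x50
  '0' = 0x30 → acc = 0x60
  '4' = 0x34 → acc = 0x54
  '7' = 0x37 → acc = 0x63
  '4' = 0x34 → acc = 0x57
  ',' = 0x2C → acc = 0x7B
  '0' = 0x30 → acc = 0x4B
  '6' = 0x36 → acc = 0x7D
  '7' = 0x37 → acc = 0x4A
  '7' = 0x37 → acc = 0x7D
Checksum = 0x7D.

7D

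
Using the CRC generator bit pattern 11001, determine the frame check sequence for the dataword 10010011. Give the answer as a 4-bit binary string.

0001

Append 4 zeros: 100100110000. Divide by 11001 (XOR where the leading bit is 1):
  pos 0: 10010 XOR 11001 = 01011
  pos 1: 10110 XOR 11001 = 01111
  pos 2: 11111 XOR 11001 = 00110
  pos 4: 11010 XOR 11001 = 00011
  pos 7: 11000 XOR 11001 = 00001
Remainder (last 4 bits) = 0001. This is the CRC / FCS.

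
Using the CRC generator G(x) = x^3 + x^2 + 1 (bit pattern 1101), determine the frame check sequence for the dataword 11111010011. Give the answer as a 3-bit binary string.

Append 3 zeros: 11111010011000. Divide by 1101 (XOR where the leading bit is 1):
  pos 0: 1111 XOR 1101 = 0010
  pos 2: 1010 XOR 1101 = 0111
  pos 3: 1111 XOR 1101 = 0010
  pos 5: 1000 XOR 1101 = 0101
  pos 6: 1011 XOR 1101 = 0110
  pos 7: 1101 XOR 1101 = 0000
Remainder (last 3 bits) = 000. This is the CRC / FCS.

000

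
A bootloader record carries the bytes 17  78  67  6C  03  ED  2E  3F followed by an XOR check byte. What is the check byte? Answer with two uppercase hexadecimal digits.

9B

XOR the bytes together:
  start with 0x17
  0x17 ⊕ 0x78 = 0x6F
  0x6F ⊕ 0x67 = 0x08
  0x08 ⊕ 0x6C = 0x64
  0x64 ⊕ 0x03 = 0x67
  0x67 ⊕ 0xED = 0x8A
  0x8A ⊕ 0x2E = 0xA4
  0xA4 ⊕ 0x3F = 0x9B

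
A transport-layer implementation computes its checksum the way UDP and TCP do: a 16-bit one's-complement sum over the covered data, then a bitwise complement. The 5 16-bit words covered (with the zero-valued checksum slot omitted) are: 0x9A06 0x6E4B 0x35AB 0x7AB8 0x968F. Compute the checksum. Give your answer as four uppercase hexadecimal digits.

B0BA

One's-complement addition (fold any carry out of bit 15 back into bit 0):
  0x9A06 + 0x6E4B = 0x10851 → wrap carry → 0x0852
  0x0852 + 0x35AB = 0x03DFD
  0x3DFD + 0x7AB8 = 0x0B8B5
  0xB8B5 + 0x968F = 0x14F44 → wrap carry → 0x4F45
One's-complement sum = 0x4F45.
Checksum = ~0x4F45 & 0xFFFF = 0xB0BA.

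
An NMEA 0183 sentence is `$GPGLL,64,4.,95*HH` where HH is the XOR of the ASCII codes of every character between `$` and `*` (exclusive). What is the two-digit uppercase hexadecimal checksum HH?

XOR the ASCII codes of the payload characters:
  'G' = 0x47 → acc = 0x47
  'P' = 0x50 → acc = 0x17
  'G' = 0x47 → acc = 0x50
  'L' = 0x4C → acc = 0x1C
  'L' = 0x4C → acc = 0x50
  ',' = 0x2C → acc = 0x7C
  '6' = 0x36 → acc = 0x4A
  '4' = 0x34 → acc = 0x7E
  ',' = 0x2C → acc = 0x52
  '4' = 0x34 → acc = 0x66
  '.' = 0x2E → acc = 0x48
  ',' = 0x2C → acc = 0x64
  '9' = 0x39 → acc = 0x5D
  '5' = 0x35 → acc = 0x68
Checksum = 0x68.

68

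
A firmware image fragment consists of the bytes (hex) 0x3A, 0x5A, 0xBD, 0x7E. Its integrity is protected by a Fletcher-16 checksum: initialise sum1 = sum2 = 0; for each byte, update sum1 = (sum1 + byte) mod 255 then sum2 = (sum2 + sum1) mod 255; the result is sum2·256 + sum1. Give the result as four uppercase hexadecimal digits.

Running sums (mod 255):
  after byte 0 (0x3A): sum1=58, sum2=58
  after byte 1 (0x5A): sum1=148, sum2=206
  after byte 2 (0xBD): sum1=82, sum2=33
  after byte 3 (0x7E): sum1=208, sum2=241
Checksum = sum2·256 + sum1 = 241·256 + 208 = 61904 = 0xF1D0.

F1D0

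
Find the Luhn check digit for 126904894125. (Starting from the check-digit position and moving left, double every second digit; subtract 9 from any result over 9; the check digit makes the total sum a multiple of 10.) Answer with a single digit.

Partial digits right→left: 5 2 1 4 9 8 4 0 9 6 2 1
Double every second digit counting from the check-digit position (so the 1st, 3rd, 5th, ... of the partial from the right).
  doubled (with −9 where >9): 1 2 9 8 9 4 → sum 33
  kept as-is: 2 4 8 0 6 1 → sum 21
Total = 33 + 21 = 54.
Check digit = (10 − (54 mod 10)) mod 10 = 6.

6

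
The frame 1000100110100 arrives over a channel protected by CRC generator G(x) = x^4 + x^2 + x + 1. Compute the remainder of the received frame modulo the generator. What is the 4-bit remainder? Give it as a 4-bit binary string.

0001

Modulo-2 division of 1000100110100 by 10111:
  pos 0: 10001 XOR 10111 = 00110
  pos 2: 11000 XOR 10111 = 01111
  pos 3: 11111 XOR 10111 = 01000
  pos 4: 10001 XOR 10111 = 00110
  pos 6: 11001 XOR 10111 = 01110
  pos 7: 11100 XOR 10111 = 01011
  pos 8: 10110 XOR 10111 = 00001
Remainder = 0001 (nonzero — an error is detected).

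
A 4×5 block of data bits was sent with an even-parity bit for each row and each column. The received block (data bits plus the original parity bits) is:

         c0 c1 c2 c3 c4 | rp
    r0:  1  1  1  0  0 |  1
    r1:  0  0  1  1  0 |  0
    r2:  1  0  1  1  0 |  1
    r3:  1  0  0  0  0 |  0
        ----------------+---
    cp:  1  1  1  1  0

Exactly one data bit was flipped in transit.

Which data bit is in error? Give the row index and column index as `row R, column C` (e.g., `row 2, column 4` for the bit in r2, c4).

Recompute each row's even parity and compare to rp:
  r0: data parity 1, sent rp 1 → ok
  r1: data parity 0, sent rp 0 → ok
  r2: data parity 1, sent rp 1 → ok
  r3: data parity 1, sent rp 0 → mismatch
Recompute each column's even parity and compare to cp:
  c0: data parity 1, sent cp 1 → ok
  c1: data parity 1, sent cp 1 → ok
  c2: data parity 1, sent cp 1 → ok
  c3: data parity 0, sent cp 1 → mismatch
  c4: data parity 0, sent cp 0 → ok
Exactly one row (r3) and one column (c3) fail → the flipped bit is at their intersection.

row 3, column 3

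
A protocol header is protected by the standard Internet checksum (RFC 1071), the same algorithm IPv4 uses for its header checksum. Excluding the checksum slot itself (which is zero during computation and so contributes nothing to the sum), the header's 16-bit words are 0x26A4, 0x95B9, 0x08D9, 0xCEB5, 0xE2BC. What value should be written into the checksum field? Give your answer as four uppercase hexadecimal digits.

One's-complement addition (fold any carry out of bit 15 back into bit 0):
  0x26A4 + 0x95B9 = 0x0BC5D
  0xBC5D + 0x08D9 = 0x0C536
  0xC536 + 0xCEB5 = 0x193EB → wrap carry → 0x93EC
  0x93EC + 0xE2BC = 0x176A8 → wrap carry → 0x76A9
One's-complement sum = 0x76A9.
Checksum = ~0x76A9 & 0xFFFF = 0x8956.

8956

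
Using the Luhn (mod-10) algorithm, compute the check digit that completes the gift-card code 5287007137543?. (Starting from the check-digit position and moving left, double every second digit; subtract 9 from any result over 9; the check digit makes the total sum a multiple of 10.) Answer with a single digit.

3

Partial digits right→left: 3 4 5 7 3 1 7 0 0 7 8 2 5
Double every second digit counting from the check-digit position (so the 1st, 3rd, 5th, ... of the partial from the right).
  doubled (with −9 where >9): 6 1 6 5 0 7 1 → sum 26
  kept as-is: 4 7 1 0 7 2 → sum 21
Total = 26 + 21 = 47.
Check digit = (10 − (47 mod 10)) mod 10 = 3.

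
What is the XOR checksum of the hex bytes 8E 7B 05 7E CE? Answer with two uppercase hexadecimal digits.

XOR the bytes together:
  start with 0x8E
  0x8E ⊕ 0x7B = 0xF5
  0xF5 ⊕ 0x05 = 0xF0
  0xF0 ⊕ 0x7E = 0x8E
  0x8E ⊕ 0xCE = 0x40

40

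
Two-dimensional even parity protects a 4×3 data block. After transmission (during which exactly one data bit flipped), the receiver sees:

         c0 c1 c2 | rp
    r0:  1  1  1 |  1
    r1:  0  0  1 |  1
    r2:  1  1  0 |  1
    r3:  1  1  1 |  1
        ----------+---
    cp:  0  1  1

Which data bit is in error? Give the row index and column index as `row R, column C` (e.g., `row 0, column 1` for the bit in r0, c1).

Recompute each row's even parity and compare to rp:
  r0: data parity 1, sent rp 1 → ok
  r1: data parity 1, sent rp 1 → ok
  r2: data parity 0, sent rp 1 → mismatch
  r3: data parity 1, sent rp 1 → ok
Recompute each column's even parity and compare to cp:
  c0: data parity 1, sent cp 0 → mismatch
  c1: data parity 1, sent cp 1 → ok
  c2: data parity 1, sent cp 1 → ok
Exactly one row (r2) and one column (c0) fail → the flipped bit is at their intersection.

row 2, column 0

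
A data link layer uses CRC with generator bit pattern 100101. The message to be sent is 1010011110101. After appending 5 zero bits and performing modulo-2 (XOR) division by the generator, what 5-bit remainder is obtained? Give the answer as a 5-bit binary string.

11111

Append 5 zeros: 101001111010100000. Divide by 100101 (XOR where the leading bit is 1):
  pos 0: 101001 XOR 100101 = 001100
  pos 2: 110011 XOR 100101 = 010110
  pos 3: 101101 XOR 100101 = 001000
  pos 5: 100001 XOR 100101 = 000100
  pos 8: 100010 XOR 100101 = 000111
  pos 11: 111000 XOR 100101 = 011101
  pos 12: 111010 XOR 100101 = 011111
Remainder (last 5 bits) = 11111. This is the CRC / FCS.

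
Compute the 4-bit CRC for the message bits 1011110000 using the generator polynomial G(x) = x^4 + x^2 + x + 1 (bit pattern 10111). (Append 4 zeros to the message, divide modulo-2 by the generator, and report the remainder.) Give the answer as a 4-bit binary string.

Append 4 zeros: 10111100000000. Divide by 10111 (XOR where the leading bit is 1):
  pos 0: 10111 XOR 10111 = 00000
  pos 5: 10000 XOR 10111 = 00111
  pos 7: 11100 XOR 10111 = 01011
  pos 8: 10110 XOR 10111 = 00001
Remainder (last 4 bits) = 0010. This is the CRC / FCS.

0010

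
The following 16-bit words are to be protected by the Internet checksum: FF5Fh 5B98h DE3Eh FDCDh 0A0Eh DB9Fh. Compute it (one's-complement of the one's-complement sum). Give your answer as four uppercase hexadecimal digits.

E34C

One's-complement addition (fold any carry out of bit 15 back into bit 0):
  0xFF5F + 0x5B98 = 0x15AF7 → wrap carry → 0x5AF8
  0x5AF8 + 0xDE3E = 0x13936 → wrap carry → 0x3937
  0x3937 + 0xFDCD = 0x13704 → wrap carry → 0x3705
  0x3705 + 0x0A0E = 0x04113
  0x4113 + 0xDB9F = 0x11CB2 → wrap carry → 0x1CB3
One's-complement sum = 0x1CB3.
Checksum = ~0x1CB3 & 0xFFFF = 0xE34C.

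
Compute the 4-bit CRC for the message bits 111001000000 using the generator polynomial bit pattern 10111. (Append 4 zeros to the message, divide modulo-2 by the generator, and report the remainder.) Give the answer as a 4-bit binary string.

0000

Append 4 zeros: 1110010000000000. Divide by 10111 (XOR where the leading bit is 1):
  pos 0: 11100 XOR 10111 = 01011
  pos 1: 10111 XOR 10111 = 00000
Remainder (last 4 bits) = 0000. This is the CRC / FCS.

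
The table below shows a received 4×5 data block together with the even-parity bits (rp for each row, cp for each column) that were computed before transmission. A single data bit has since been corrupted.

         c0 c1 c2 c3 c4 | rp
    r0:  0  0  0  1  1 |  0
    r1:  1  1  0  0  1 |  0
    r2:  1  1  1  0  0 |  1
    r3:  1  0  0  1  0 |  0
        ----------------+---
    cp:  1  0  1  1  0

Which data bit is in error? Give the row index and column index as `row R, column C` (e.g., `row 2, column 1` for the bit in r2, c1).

row 1, column 3

Recompute each row's even parity and compare to rp:
  r0: data parity 0, sent rp 0 → ok
  r1: data parity 1, sent rp 0 → mismatch
  r2: data parity 1, sent rp 1 → ok
  r3: data parity 0, sent rp 0 → ok
Recompute each column's even parity and compare to cp:
  c0: data parity 1, sent cp 1 → ok
  c1: data parity 0, sent cp 0 → ok
  c2: data parity 1, sent cp 1 → ok
  c3: data parity 0, sent cp 1 → mismatch
  c4: data parity 0, sent cp 0 → ok
Exactly one row (r1) and one column (c3) fail → the flipped bit is at their intersection.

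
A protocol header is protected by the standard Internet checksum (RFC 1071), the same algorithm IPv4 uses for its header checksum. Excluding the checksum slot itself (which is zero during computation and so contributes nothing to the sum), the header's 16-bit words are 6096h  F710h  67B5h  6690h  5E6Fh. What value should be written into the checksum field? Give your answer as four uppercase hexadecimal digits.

One's-complement addition (fold any carry out of bit 15 back into bit 0):
  0x6096 + 0xF710 = 0x157A6 → wrap carry → 0x57A7
  0x57A7 + 0x67B5 = 0x0BF5C
  0xBF5C + 0x6690 = 0x125EC → wrap carry → 0x25ED
  0x25ED + 0x5E6F = 0x0845C
One's-complement sum = 0x845C.
Checksum = ~0x845C & 0xFFFF = 0x7BA3.

7BA3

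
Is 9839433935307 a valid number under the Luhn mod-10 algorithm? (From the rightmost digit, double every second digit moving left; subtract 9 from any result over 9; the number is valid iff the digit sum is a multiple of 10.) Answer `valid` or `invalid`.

invalid

From the right, keep odd positions and double even positions (subtract 9 from any doubled value over 9):
  doubled (positions 2,4,...): 0 1 9 6 9 7 → sum 32
  kept (positions 1,3,...): 7 3 3 3 4 3 9 → sum 32
Total = 64.
64 mod 10 = 4, so the number is invalid.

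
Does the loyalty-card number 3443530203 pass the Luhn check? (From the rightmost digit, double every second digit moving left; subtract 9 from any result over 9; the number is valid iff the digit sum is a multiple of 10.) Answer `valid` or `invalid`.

From the right, keep odd positions and double even positions (subtract 9 from any doubled value over 9):
  doubled (positions 2,4,...): 0 0 1 8 6 → sum 15
  kept (positions 1,3,...): 3 2 3 3 4 → sum 15
Total = 30.
30 mod 10 = 0, so the number is valid.

valid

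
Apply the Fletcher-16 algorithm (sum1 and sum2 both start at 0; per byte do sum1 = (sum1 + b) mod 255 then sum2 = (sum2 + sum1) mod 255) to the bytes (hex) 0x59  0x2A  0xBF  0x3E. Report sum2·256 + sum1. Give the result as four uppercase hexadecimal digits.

Running sums (mod 255):
  after byte 0 (0x59): sum1=89, sum2=89
  after byte 1 (0x2A): sum1=131, sum2=220
  after byte 2 (0xBF): sum1=67, sum2=32
  after byte 3 (0x3E): sum1=129, sum2=161
Checksum = sum2·256 + sum1 = 161·256 + 129 = 41345 = 0xA181.

A181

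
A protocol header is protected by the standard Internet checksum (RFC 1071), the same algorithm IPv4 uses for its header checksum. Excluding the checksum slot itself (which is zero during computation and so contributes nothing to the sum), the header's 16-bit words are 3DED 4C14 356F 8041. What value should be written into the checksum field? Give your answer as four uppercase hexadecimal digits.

C04D

One's-complement addition (fold any carry out of bit 15 back into bit 0):
  0x3DED + 0x4C14 = 0x08A01
  0x8A01 + 0x356F = 0x0BF70
  0xBF70 + 0x8041 = 0x13FB1 → wrap carry → 0x3FB2
One's-complement sum = 0x3FB2.
Checksum = ~0x3FB2 & 0xFFFF = 0xC04D.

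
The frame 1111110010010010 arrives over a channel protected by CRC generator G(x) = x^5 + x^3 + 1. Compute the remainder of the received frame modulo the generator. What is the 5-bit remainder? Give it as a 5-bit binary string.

01101

Modulo-2 division of 1111110010010010 by 101001:
  pos 0: 111111 XOR 101001 = 010110
  pos 1: 101100 XOR 101001 = 000101
  pos 4: 101010 XOR 101001 = 000011
  pos 8: 110100 XOR 101001 = 011101
  pos 9: 111011 XOR 101001 = 010010
  pos 10: 100100 XOR 101001 = 001101
Remainder = 01101 (nonzero — an error is detected).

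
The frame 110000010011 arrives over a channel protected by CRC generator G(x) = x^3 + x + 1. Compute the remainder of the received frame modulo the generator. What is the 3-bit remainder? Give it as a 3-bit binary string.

Modulo-2 division of 110000010011 by 1011:
  pos 0: 1100 XOR 1011 = 0111
  pos 1: 1110 XOR 1011 = 0101
  pos 2: 1010 XOR 1011 = 0001
  pos 5: 1010 XOR 1011 = 0001
  pos 8: 1011 XOR 1011 = 0000
Remainder = 000 (zero — the frame passes the CRC check).

000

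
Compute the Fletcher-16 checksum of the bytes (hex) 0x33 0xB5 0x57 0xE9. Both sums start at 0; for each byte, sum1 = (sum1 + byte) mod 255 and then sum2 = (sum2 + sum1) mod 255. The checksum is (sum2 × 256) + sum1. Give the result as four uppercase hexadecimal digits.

862A

Running sums (mod 255):
  after byte 0 (0x33): sum1=51, sum2=51
  after byte 1 (0xB5): sum1=232, sum2=28
  after byte 2 (0x57): sum1=64, sum2=92
  after byte 3 (0xE9): sum1=42, sum2=134
Checksum = sum2·256 + sum1 = 134·256 + 42 = 34346 = 0x862A.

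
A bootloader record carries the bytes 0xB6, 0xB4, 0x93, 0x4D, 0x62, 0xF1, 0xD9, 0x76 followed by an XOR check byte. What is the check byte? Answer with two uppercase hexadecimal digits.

E0

XOR the bytes together:
  start with 0xB6
  0xB6 ⊕ 0xB4 = 0x02
  0x02 ⊕ 0x93 = 0x91
  0x91 ⊕ 0x4D = 0xDC
  0xDC ⊕ 0x62 = 0xBE
  0xBE ⊕ 0xF1 = 0x4F
  0x4F ⊕ 0xD9 = 0x96
  0x96 ⊕ 0x76 = 0xE0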